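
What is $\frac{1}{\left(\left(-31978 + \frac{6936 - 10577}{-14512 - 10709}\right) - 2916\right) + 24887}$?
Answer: $- \frac{25221}{252382906} \approx -9.9931 \cdot 10^{-5}$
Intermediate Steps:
$\frac{1}{\left(\left(-31978 + \frac{6936 - 10577}{-14512 - 10709}\right) - 2916\right) + 24887} = \frac{1}{\left(\left(-31978 - \frac{3641}{-25221}\right) - 2916\right) + 24887} = \frac{1}{\left(\left(-31978 - - \frac{3641}{25221}\right) - 2916\right) + 24887} = \frac{1}{\left(\left(-31978 + \frac{3641}{25221}\right) - 2916\right) + 24887} = \frac{1}{\left(- \frac{806513497}{25221} - 2916\right) + 24887} = \frac{1}{- \frac{880057933}{25221} + 24887} = \frac{1}{- \frac{252382906}{25221}} = - \frac{25221}{252382906}$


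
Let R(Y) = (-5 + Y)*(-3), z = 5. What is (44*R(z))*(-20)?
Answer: 0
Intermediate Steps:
R(Y) = 15 - 3*Y
(44*R(z))*(-20) = (44*(15 - 3*5))*(-20) = (44*(15 - 15))*(-20) = (44*0)*(-20) = 0*(-20) = 0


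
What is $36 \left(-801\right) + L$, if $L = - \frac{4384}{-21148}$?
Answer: $- \frac{152454836}{5287} \approx -28836.0$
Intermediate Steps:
$L = \frac{1096}{5287}$ ($L = \left(-4384\right) \left(- \frac{1}{21148}\right) = \frac{1096}{5287} \approx 0.2073$)
$36 \left(-801\right) + L = 36 \left(-801\right) + \frac{1096}{5287} = -28836 + \frac{1096}{5287} = - \frac{152454836}{5287}$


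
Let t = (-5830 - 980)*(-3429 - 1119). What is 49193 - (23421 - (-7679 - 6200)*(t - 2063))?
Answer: -429830064371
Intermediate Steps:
t = 30971880 (t = -6810*(-4548) = 30971880)
49193 - (23421 - (-7679 - 6200)*(t - 2063)) = 49193 - (23421 - (-7679 - 6200)*(30971880 - 2063)) = 49193 - (23421 - (-13879)*30969817) = 49193 - (23421 - 1*(-429830090143)) = 49193 - (23421 + 429830090143) = 49193 - 1*429830113564 = 49193 - 429830113564 = -429830064371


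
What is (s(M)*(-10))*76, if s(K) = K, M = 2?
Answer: -1520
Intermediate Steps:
(s(M)*(-10))*76 = (2*(-10))*76 = -20*76 = -1520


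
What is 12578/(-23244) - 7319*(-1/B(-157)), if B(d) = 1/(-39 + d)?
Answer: -16672044217/11622 ≈ -1.4345e+6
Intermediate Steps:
12578/(-23244) - 7319*(-1/B(-157)) = 12578/(-23244) - 7319/((-1/(-39 - 157))) = 12578*(-1/23244) - 7319/((-1/(-196))) = -6289/11622 - 7319/((-1*(-1/196))) = -6289/11622 - 7319/1/196 = -6289/11622 - 7319*196 = -6289/11622 - 1434524 = -16672044217/11622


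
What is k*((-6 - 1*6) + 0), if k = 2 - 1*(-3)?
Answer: -60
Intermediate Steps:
k = 5 (k = 2 + 3 = 5)
k*((-6 - 1*6) + 0) = 5*((-6 - 1*6) + 0) = 5*((-6 - 6) + 0) = 5*(-12 + 0) = 5*(-12) = -60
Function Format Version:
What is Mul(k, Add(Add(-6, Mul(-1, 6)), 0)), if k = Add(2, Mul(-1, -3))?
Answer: -60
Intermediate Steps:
k = 5 (k = Add(2, 3) = 5)
Mul(k, Add(Add(-6, Mul(-1, 6)), 0)) = Mul(5, Add(Add(-6, Mul(-1, 6)), 0)) = Mul(5, Add(Add(-6, -6), 0)) = Mul(5, Add(-12, 0)) = Mul(5, -12) = -60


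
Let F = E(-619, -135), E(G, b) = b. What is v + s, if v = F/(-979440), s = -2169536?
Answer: -141662022647/65296 ≈ -2.1695e+6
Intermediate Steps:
F = -135
v = 9/65296 (v = -135/(-979440) = -135*(-1/979440) = 9/65296 ≈ 0.00013783)
v + s = 9/65296 - 2169536 = -141662022647/65296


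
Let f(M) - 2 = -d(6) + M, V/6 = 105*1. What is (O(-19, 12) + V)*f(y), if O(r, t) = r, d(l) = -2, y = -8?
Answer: -2444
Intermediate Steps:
V = 630 (V = 6*(105*1) = 6*105 = 630)
f(M) = 4 + M (f(M) = 2 + (-1*(-2) + M) = 2 + (2 + M) = 4 + M)
(O(-19, 12) + V)*f(y) = (-19 + 630)*(4 - 8) = 611*(-4) = -2444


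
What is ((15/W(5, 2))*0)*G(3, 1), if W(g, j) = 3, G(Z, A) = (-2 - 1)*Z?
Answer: 0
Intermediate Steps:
G(Z, A) = -3*Z
((15/W(5, 2))*0)*G(3, 1) = ((15/3)*0)*(-3*3) = ((15*(1/3))*0)*(-9) = (5*0)*(-9) = 0*(-9) = 0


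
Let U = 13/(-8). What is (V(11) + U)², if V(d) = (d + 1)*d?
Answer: 1087849/64 ≈ 16998.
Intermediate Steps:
V(d) = d*(1 + d) (V(d) = (1 + d)*d = d*(1 + d))
U = -13/8 (U = 13*(-⅛) = -13/8 ≈ -1.6250)
(V(11) + U)² = (11*(1 + 11) - 13/8)² = (11*12 - 13/8)² = (132 - 13/8)² = (1043/8)² = 1087849/64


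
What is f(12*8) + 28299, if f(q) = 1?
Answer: 28300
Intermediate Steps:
f(12*8) + 28299 = 1 + 28299 = 28300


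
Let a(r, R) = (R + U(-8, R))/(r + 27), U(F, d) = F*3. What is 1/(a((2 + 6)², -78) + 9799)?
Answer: 91/891607 ≈ 0.00010206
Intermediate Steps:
U(F, d) = 3*F
a(r, R) = (-24 + R)/(27 + r) (a(r, R) = (R + 3*(-8))/(r + 27) = (R - 24)/(27 + r) = (-24 + R)/(27 + r))
1/(a((2 + 6)², -78) + 9799) = 1/((-24 - 78)/(27 + (2 + 6)²) + 9799) = 1/(-102/(27 + 8²) + 9799) = 1/(-102/(27 + 64) + 9799) = 1/(-102/91 + 9799) = 1/(891607/91) = 91/891607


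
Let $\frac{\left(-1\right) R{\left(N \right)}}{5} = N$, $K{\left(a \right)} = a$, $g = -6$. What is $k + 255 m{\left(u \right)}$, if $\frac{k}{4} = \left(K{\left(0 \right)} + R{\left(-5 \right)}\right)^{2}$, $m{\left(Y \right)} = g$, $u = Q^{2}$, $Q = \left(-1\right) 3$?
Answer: $970$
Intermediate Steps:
$Q = -3$
$u = 9$ ($u = \left(-3\right)^{2} = 9$)
$R{\left(N \right)} = - 5 N$
$m{\left(Y \right)} = -6$
$k = 2500$ ($k = 4 \left(0 - -25\right)^{2} = 4 \left(0 + 25\right)^{2} = 4 \cdot 25^{2} = 4 \cdot 625 = 2500$)
$k + 255 m{\left(u \right)} = 2500 + 255 \left(-6\right) = 2500 - 1530 = 970$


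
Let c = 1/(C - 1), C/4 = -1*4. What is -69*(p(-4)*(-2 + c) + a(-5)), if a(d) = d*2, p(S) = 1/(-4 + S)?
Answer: 91425/136 ≈ 672.24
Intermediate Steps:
C = -16 (C = 4*(-1*4) = 4*(-4) = -16)
c = -1/17 (c = 1/(-16 - 1) = 1/(-17) = -1/17 ≈ -0.058824)
a(d) = 2*d
-69*(p(-4)*(-2 + c) + a(-5)) = -69*((-2 - 1/17)/(-4 - 4) + 2*(-5)) = -69*(-35/17/(-8) - 10) = -69*(-⅛*(-35/17) - 10) = -69*(35/136 - 10) = -69*(-1325/136) = 91425/136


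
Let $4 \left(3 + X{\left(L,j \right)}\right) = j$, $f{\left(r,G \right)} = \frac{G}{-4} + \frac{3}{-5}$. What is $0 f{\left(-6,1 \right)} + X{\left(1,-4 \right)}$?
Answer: $-4$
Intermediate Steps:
$f{\left(r,G \right)} = - \frac{3}{5} - \frac{G}{4}$ ($f{\left(r,G \right)} = G \left(- \frac{1}{4}\right) + 3 \left(- \frac{1}{5}\right) = - \frac{G}{4} - \frac{3}{5} = - \frac{3}{5} - \frac{G}{4}$)
$X{\left(L,j \right)} = -3 + \frac{j}{4}$
$0 f{\left(-6,1 \right)} + X{\left(1,-4 \right)} = 0 \left(- \frac{3}{5} - \frac{1}{4}\right) + \left(-3 + \frac{1}{4} \left(-4\right)\right) = 0 \left(- \frac{3}{5} - \frac{1}{4}\right) - 4 = 0 \left(- \frac{17}{20}\right) - 4 = 0 - 4 = -4$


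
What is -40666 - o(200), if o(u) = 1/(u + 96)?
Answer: -12037137/296 ≈ -40666.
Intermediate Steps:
o(u) = 1/(96 + u)
-40666 - o(200) = -40666 - 1/(96 + 200) = -40666 - 1/296 = -12037137/296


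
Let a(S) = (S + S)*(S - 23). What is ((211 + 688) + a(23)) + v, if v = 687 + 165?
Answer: 1751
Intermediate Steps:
a(S) = 2*S*(-23 + S) (a(S) = (2*S)*(-23 + S) = 2*S*(-23 + S))
v = 852
((211 + 688) + a(23)) + v = ((211 + 688) + 2*23*(-23 + 23)) + 852 = (899 + 2*23*0) + 852 = (899 + 0) + 852 = 899 + 852 = 1751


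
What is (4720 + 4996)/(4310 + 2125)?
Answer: 9716/6435 ≈ 1.5099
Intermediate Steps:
(4720 + 4996)/(4310 + 2125) = 9716/6435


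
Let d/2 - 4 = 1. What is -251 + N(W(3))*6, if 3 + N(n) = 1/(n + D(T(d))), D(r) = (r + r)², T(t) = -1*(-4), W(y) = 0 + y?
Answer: -18017/67 ≈ -268.91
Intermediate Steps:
d = 10 (d = 8 + 2*1 = 8 + 2 = 10)
W(y) = y
T(t) = 4
D(r) = 4*r² (D(r) = (2*r)² = 4*r²)
N(n) = -3 + 1/(64 + n) (N(n) = -3 + 1/(n + 4*4²) = -3 + 1/(n + 4*16) = -3 + 1/(n + 64) = -3 + 1/(64 + n))
-251 + N(W(3))*6 = -251 + ((-191 - 3*3)/(64 + 3))*6 = -251 + ((-191 - 9)/67)*6 = -251 + ((1/67)*(-200))*6 = -251 - 200/67*6 = -251 - 1200/67 = -18017/67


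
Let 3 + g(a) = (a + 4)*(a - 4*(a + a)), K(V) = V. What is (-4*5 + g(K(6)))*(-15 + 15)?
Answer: 0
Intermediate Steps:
g(a) = -3 - 7*a*(4 + a) (g(a) = -3 + (a + 4)*(a - 4*(a + a)) = -3 + (4 + a)*(a - 8*a) = -3 + (4 + a)*(-7*a) = -3 - 7*a*(4 + a))
(-4*5 + g(K(6)))*(-15 + 15) = (-4*5 + (-3 - 28*6 - 7*6**2))*(-15 + 15) = (-20 + (-3 - 168 - 7*36))*0 = (-20 + (-3 - 168 - 252))*0 = (-20 - 423)*0 = -443*0 = 0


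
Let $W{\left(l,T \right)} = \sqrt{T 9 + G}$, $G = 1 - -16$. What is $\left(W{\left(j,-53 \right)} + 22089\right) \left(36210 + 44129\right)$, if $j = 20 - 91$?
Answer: $1774608171 + 160678 i \sqrt{115} \approx 1.7746 \cdot 10^{9} + 1.7231 \cdot 10^{6} i$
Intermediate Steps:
$j = -71$
$G = 17$ ($G = 1 + 16 = 17$)
$W{\left(l,T \right)} = \sqrt{17 + 9 T}$ ($W{\left(l,T \right)} = \sqrt{T 9 + 17} = \sqrt{9 T + 17} = \sqrt{17 + 9 T}$)
$\left(W{\left(j,-53 \right)} + 22089\right) \left(36210 + 44129\right) = \left(\sqrt{17 + 9 \left(-53\right)} + 22089\right) \left(36210 + 44129\right) = \left(\sqrt{17 - 477} + 22089\right) 80339 = \left(\sqrt{-460} + 22089\right) 80339 = \left(2 i \sqrt{115} + 22089\right) 80339 = \left(22089 + 2 i \sqrt{115}\right) 80339 = 1774608171 + 160678 i \sqrt{115}$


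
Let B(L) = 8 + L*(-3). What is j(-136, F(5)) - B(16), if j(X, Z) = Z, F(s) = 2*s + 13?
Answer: 63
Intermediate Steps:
F(s) = 13 + 2*s
B(L) = 8 - 3*L
j(-136, F(5)) - B(16) = (13 + 2*5) - (8 - 3*16) = (13 + 10) - (8 - 48) = 23 - 1*(-40) = 23 + 40 = 63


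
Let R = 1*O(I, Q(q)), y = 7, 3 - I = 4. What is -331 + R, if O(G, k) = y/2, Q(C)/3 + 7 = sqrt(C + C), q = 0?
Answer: -655/2 ≈ -327.50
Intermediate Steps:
I = -1 (I = 3 - 1*4 = 3 - 4 = -1)
Q(C) = -21 + 3*sqrt(2)*sqrt(C) (Q(C) = -21 + 3*sqrt(C + C) = -21 + 3*sqrt(2*C) = -21 + 3*(sqrt(2)*sqrt(C)) = -21 + 3*sqrt(2)*sqrt(C))
O(G, k) = 7/2
R = 7/2 (R = 1*(7/2) = 7/2 ≈ 3.5000)
-331 + R = -331 + 7/2 = -655/2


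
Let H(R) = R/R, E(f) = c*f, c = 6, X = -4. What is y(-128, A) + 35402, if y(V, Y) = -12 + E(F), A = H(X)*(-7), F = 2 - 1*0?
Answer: 35402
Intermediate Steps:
F = 2 (F = 2 + 0 = 2)
E(f) = 6*f
H(R) = 1
A = -7 (A = 1*(-7) = -7)
y(V, Y) = 0 (y(V, Y) = -12 + 6*2 = -12 + 12 = 0)
y(-128, A) + 35402 = 0 + 35402 = 35402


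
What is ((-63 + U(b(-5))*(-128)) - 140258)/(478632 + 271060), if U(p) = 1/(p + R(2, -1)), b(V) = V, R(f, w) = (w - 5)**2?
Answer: -4350079/23240452 ≈ -0.18718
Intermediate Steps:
R(f, w) = (-5 + w)**2
U(p) = 1/(36 + p) (U(p) = 1/(p + (-5 - 1)**2) = 1/(p + (-6)**2) = 1/(p + 36) = 1/(36 + p))
((-63 + U(b(-5))*(-128)) - 140258)/(478632 + 271060) = ((-63 - 128/(36 - 5)) - 140258)/(478632 + 271060) = ((-63 - 128/31) - 140258)/749692 = ((-63 + (1/31)*(-128)) - 140258)*(1/749692) = ((-63 - 128/31) - 140258)*(1/749692) = (-2081/31 - 140258)*(1/749692) = -4350079/31*1/749692 = -4350079/23240452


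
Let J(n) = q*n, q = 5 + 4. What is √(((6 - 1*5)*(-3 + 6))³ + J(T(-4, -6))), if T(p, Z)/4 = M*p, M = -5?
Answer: 3*√83 ≈ 27.331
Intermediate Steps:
q = 9
T(p, Z) = -20*p (T(p, Z) = 4*(-5*p) = -20*p)
J(n) = 9*n
√(((6 - 1*5)*(-3 + 6))³ + J(T(-4, -6))) = √(((6 - 1*5)*(-3 + 6))³ + 9*(-20*(-4))) = √(((6 - 5)*3)³ + 9*80) = √((1*3)³ + 720) = √(3³ + 720) = √(27 + 720) = √747 = 3*√83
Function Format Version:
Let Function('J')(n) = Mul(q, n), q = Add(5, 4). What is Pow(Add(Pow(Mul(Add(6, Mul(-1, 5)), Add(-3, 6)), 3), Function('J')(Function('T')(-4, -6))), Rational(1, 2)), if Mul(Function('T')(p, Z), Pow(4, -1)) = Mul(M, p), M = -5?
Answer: Mul(3, Pow(83, Rational(1, 2))) ≈ 27.331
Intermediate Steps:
q = 9
Function('T')(p, Z) = Mul(-20, p) (Function('T')(p, Z) = Mul(4, Mul(-5, p)) = Mul(-20, p))
Function('J')(n) = Mul(9, n)
Pow(Add(Pow(Mul(Add(6, Mul(-1, 5)), Add(-3, 6)), 3), Function('J')(Function('T')(-4, -6))), Rational(1, 2)) = Pow(Add(Pow(Mul(Add(6, Mul(-1, 5)), Add(-3, 6)), 3), Mul(9, Mul(-20, -4))), Rational(1, 2)) = Pow(Add(Pow(Mul(Add(6, -5), 3), 3), Mul(9, 80)), Rational(1, 2)) = Pow(Add(Pow(Mul(1, 3), 3), 720), Rational(1, 2)) = Pow(Add(Pow(3, 3), 720), Rational(1, 2)) = Pow(Add(27, 720), Rational(1, 2)) = Pow(747, Rational(1, 2)) = Mul(3, Pow(83, Rational(1, 2)))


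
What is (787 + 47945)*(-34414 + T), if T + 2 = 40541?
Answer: 298483500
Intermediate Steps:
T = 40539 (T = -2 + 40541 = 40539)
(787 + 47945)*(-34414 + T) = (787 + 47945)*(-34414 + 40539) = 48732*6125 = 298483500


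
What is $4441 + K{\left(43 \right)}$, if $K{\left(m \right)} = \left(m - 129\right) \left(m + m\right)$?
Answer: $-2955$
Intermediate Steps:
$K{\left(m \right)} = 2 m \left(-129 + m\right)$ ($K{\left(m \right)} = \left(-129 + m\right) 2 m = 2 m \left(-129 + m\right)$)
$4441 + K{\left(43 \right)} = 4441 + 2 \cdot 43 \left(-129 + 43\right) = 4441 + 2 \cdot 43 \left(-86\right) = 4441 - 7396 = -2955$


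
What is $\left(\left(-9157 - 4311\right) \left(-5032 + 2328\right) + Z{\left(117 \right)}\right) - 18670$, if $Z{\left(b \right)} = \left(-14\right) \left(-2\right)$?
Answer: $36398830$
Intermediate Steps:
$Z{\left(b \right)} = 28$
$\left(\left(-9157 - 4311\right) \left(-5032 + 2328\right) + Z{\left(117 \right)}\right) - 18670 = \left(\left(-9157 - 4311\right) \left(-5032 + 2328\right) + 28\right) - 18670 = \left(\left(-13468\right) \left(-2704\right) + 28\right) - 18670 = \left(36417472 + 28\right) - 18670 = 36417500 - 18670 = 36398830$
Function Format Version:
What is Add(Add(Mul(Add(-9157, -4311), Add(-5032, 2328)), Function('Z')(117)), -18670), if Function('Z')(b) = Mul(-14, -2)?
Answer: 36398830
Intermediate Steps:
Function('Z')(b) = 28
Add(Add(Mul(Add(-9157, -4311), Add(-5032, 2328)), Function('Z')(117)), -18670) = Add(Add(Mul(Add(-9157, -4311), Add(-5032, 2328)), 28), -18670) = Add(Add(Mul(-13468, -2704), 28), -18670) = Add(Add(36417472, 28), -18670) = Add(36417500, -18670) = 36398830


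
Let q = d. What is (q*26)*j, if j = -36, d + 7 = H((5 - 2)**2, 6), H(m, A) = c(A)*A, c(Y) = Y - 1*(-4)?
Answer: -49608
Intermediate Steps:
c(Y) = 4 + Y (c(Y) = Y + 4 = 4 + Y)
H(m, A) = A*(4 + A) (H(m, A) = (4 + A)*A = A*(4 + A))
d = 53 (d = -7 + 6*(4 + 6) = -7 + 6*10 = -7 + 60 = 53)
q = 53
(q*26)*j = (53*26)*(-36) = 1378*(-36) = -49608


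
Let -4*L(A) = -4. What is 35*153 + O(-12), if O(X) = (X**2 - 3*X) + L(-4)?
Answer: 5536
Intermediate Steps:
L(A) = 1 (L(A) = -1/4*(-4) = 1)
O(X) = 1 + X**2 - 3*X (O(X) = (X**2 - 3*X) + 1 = 1 + X**2 - 3*X)
35*153 + O(-12) = 35*153 + (1 + (-12)**2 - 3*(-12)) = 5355 + (1 + 144 + 36) = 5355 + 181 = 5536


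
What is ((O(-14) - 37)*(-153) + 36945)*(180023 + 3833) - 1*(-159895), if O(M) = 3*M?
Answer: 9014987287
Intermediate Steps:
((O(-14) - 37)*(-153) + 36945)*(180023 + 3833) - 1*(-159895) = ((3*(-14) - 37)*(-153) + 36945)*(180023 + 3833) - 1*(-159895) = ((-42 - 37)*(-153) + 36945)*183856 + 159895 = (-79*(-153) + 36945)*183856 + 159895 = (12087 + 36945)*183856 + 159895 = 49032*183856 + 159895 = 9014827392 + 159895 = 9014987287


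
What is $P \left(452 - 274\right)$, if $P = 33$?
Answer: $5874$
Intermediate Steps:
$P \left(452 - 274\right) = 33 \left(452 - 274\right) = 33 \cdot 178 = 5874$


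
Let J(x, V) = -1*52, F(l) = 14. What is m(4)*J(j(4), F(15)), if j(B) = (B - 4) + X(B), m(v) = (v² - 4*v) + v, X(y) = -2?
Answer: -208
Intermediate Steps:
m(v) = v² - 3*v
j(B) = -6 + B (j(B) = (B - 4) - 2 = (-4 + B) - 2 = -6 + B)
J(x, V) = -52
m(4)*J(j(4), F(15)) = (4*(-3 + 4))*(-52) = (4*1)*(-52) = 4*(-52) = -208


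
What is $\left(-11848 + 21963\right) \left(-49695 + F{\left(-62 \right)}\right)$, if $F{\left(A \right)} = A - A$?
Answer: $-502664925$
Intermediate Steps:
$F{\left(A \right)} = 0$
$\left(-11848 + 21963\right) \left(-49695 + F{\left(-62 \right)}\right) = \left(-11848 + 21963\right) \left(-49695 + 0\right) = 10115 \left(-49695\right) = -502664925$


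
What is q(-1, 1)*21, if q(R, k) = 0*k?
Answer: 0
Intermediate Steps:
q(R, k) = 0
q(-1, 1)*21 = 0*21 = 0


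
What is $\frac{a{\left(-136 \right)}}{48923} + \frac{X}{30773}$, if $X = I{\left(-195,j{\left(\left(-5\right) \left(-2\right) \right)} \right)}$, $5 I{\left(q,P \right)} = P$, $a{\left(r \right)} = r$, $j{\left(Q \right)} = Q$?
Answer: $- \frac{4087282}{1505507479} \approx -0.0027149$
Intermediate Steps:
$I{\left(q,P \right)} = \frac{P}{5}$
$X = 2$ ($X = \frac{\left(-5\right) \left(-2\right)}{5} = \frac{1}{5} \cdot 10 = 2$)
$\frac{a{\left(-136 \right)}}{48923} + \frac{X}{30773} = - \frac{136}{48923} + \frac{2}{30773} = - \frac{4087282}{1505507479}$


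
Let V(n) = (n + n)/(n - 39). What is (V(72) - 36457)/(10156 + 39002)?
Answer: -400979/540738 ≈ -0.74154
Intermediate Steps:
V(n) = 2*n/(-39 + n) (V(n) = (2*n)/(-39 + n) = 2*n/(-39 + n))
(V(72) - 36457)/(10156 + 39002) = (2*72/(-39 + 72) - 36457)/(10156 + 39002) = (2*72/33 - 36457)/49158 = (2*72*(1/33) - 36457)*(1/49158) = (48/11 - 36457)*(1/49158) = -400979/11*1/49158 = -400979/540738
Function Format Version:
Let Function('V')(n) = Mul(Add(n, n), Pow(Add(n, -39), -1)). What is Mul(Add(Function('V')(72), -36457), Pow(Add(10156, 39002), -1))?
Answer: Rational(-400979, 540738) ≈ -0.74154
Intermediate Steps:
Function('V')(n) = Mul(2, n, Pow(Add(-39, n), -1)) (Function('V')(n) = Mul(Mul(2, n), Pow(Add(-39, n), -1)) = Mul(2, n, Pow(Add(-39, n), -1)))
Mul(Add(Function('V')(72), -36457), Pow(Add(10156, 39002), -1)) = Mul(Add(Mul(2, 72, Pow(Add(-39, 72), -1)), -36457), Pow(Add(10156, 39002), -1)) = Mul(Add(Mul(2, 72, Pow(33, -1)), -36457), Pow(49158, -1)) = Mul(Add(Mul(2, 72, Rational(1, 33)), -36457), Rational(1, 49158)) = Mul(Add(Rational(48, 11), -36457), Rational(1, 49158)) = Mul(Rational(-400979, 11), Rational(1, 49158)) = Rational(-400979, 540738)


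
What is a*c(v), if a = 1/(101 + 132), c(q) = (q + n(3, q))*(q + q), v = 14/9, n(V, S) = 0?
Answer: 392/18873 ≈ 0.020770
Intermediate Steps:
v = 14/9 (v = 14*(⅑) = 14/9 ≈ 1.5556)
c(q) = 2*q² (c(q) = (q + 0)*(q + q) = q*(2*q) = 2*q²)
a = 1/233 ≈ 0.0042918
a*c(v) = (2*(14/9)²)/233 = (2*(196/81))/233 = (1/233)*(392/81) = 392/18873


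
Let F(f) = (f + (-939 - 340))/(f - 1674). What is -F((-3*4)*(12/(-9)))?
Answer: -1263/1658 ≈ -0.76176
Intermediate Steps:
F(f) = (-1279 + f)/(-1674 + f) (F(f) = (f - 1279)/(-1674 + f) = (-1279 + f)/(-1674 + f))
-F((-3*4)*(12/(-9))) = -(-1279 + (-3*4)*(12/(-9)))/(-1674 + (-3*4)*(12/(-9))) = -(-1279 - 144*(-1)/9)/(-1674 - 144*(-1)/9) = -(-1279 - 12*(-4/3))/(-1674 - 12*(-4/3)) = -(-1279 + 16)/(-1674 + 16) = -(-1263)/(-1658) = -(-1)*(-1263)/1658 = -1*1263/1658 = -1263/1658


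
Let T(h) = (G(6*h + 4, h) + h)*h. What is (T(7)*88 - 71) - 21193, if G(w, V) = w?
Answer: 11384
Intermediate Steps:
T(h) = h*(4 + 7*h) (T(h) = ((6*h + 4) + h)*h = ((4 + 6*h) + h)*h = (4 + 7*h)*h = h*(4 + 7*h))
(T(7)*88 - 71) - 21193 = ((7*(4 + 7*7))*88 - 71) - 21193 = ((7*(4 + 49))*88 - 71) - 21193 = ((7*53)*88 - 71) - 21193 = (371*88 - 71) - 21193 = (32648 - 71) - 21193 = 32577 - 21193 = 11384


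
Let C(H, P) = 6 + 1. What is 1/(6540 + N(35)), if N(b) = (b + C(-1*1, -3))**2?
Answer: 1/8304 ≈ 0.00012042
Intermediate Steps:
C(H, P) = 7
N(b) = (7 + b)**2 (N(b) = (b + 7)**2 = (7 + b)**2)
1/(6540 + N(35)) = 1/(6540 + (7 + 35)**2) = 1/(6540 + 42**2) = 1/(6540 + 1764) = 1/8304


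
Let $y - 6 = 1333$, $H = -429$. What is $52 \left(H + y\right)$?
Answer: $47320$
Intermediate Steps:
$y = 1339$ ($y = 6 + 1333 = 1339$)
$52 \left(H + y\right) = 52 \left(-429 + 1339\right) = 52 \cdot 910 = 47320$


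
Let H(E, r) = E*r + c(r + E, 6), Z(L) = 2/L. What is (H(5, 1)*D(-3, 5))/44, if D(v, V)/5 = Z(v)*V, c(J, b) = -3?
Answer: -25/33 ≈ -0.75758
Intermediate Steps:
H(E, r) = -3 + E*r (H(E, r) = E*r - 3 = -3 + E*r)
D(v, V) = 10*V/v (D(v, V) = 5*((2/v)*V) = 5*(2*V/v) = 10*V/v)
(H(5, 1)*D(-3, 5))/44 = ((-3 + 5*1)*(10*5/(-3)))/44 = ((-3 + 5)*(10*5*(-⅓)))*(1/44) = (2*(-50/3))*(1/44) = -100/3*1/44 = -25/33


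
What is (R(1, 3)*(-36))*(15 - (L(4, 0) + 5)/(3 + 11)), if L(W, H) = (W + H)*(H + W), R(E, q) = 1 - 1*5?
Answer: 1944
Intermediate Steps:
R(E, q) = -4 (R(E, q) = 1 - 5 = -4)
L(W, H) = (H + W)² (L(W, H) = (H + W)*(H + W) = (H + W)²)
(R(1, 3)*(-36))*(15 - (L(4, 0) + 5)/(3 + 11)) = (-4*(-36))*(15 - ((0 + 4)² + 5)/(3 + 11)) = 144*(15 - (4² + 5)/14) = 144*(15 - (16 + 5)/14) = 144*(15 - 21/14) = 144*(15 - 1*3/2) = 144*(15 - 3/2) = 144*(27/2) = 1944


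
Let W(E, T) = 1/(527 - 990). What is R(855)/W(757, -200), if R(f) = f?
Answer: -395865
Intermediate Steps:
W(E, T) = -1/463 (W(E, T) = 1/(-463) = -1/463)
R(855)/W(757, -200) = 855/(-1/463) = 855*(-463) = -395865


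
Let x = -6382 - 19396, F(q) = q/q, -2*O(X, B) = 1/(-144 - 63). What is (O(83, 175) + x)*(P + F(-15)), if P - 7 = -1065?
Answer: 11280400187/414 ≈ 2.7247e+7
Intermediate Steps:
P = -1058 (P = 7 - 1065 = -1058)
O(X, B) = 1/414 (O(X, B) = -1/(2*(-144 - 63)) = -½/(-207) = -½*(-1/207) = 1/414)
F(q) = 1
x = -25778
(O(83, 175) + x)*(P + F(-15)) = (1/414 - 25778)*(-1058 + 1) = -10672091/414*(-1057) = 11280400187/414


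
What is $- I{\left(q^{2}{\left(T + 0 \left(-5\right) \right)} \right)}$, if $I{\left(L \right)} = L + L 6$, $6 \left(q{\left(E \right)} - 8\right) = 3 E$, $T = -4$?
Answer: $-252$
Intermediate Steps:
$q{\left(E \right)} = 8 + \frac{E}{2}$ ($q{\left(E \right)} = 8 + \frac{3 E}{6} = 8 + \frac{E}{2}$)
$I{\left(L \right)} = 7 L$ ($I{\left(L \right)} = L + 6 L = 7 L$)
$- I{\left(q^{2}{\left(T + 0 \left(-5\right) \right)} \right)} = - 7 \left(8 + \frac{-4 + 0 \left(-5\right)}{2}\right)^{2} = - 7 \left(8 + \frac{-4 + 0}{2}\right)^{2} = - 7 \left(8 + \frac{1}{2} \left(-4\right)\right)^{2} = - 7 \left(8 - 2\right)^{2} = - 7 \cdot 6^{2} = - 7 \cdot 36 = \left(-1\right) 252 = -252$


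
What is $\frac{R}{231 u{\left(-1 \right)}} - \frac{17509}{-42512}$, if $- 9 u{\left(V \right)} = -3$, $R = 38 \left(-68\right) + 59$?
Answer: $- \frac{105994607}{3273424} \approx -32.38$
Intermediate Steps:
$R = -2525$ ($R = -2584 + 59 = -2525$)
$u{\left(V \right)} = \frac{1}{3}$ ($u{\left(V \right)} = \left(- \frac{1}{9}\right) \left(-3\right) = \frac{1}{3}$)
$\frac{R}{231 u{\left(-1 \right)}} - \frac{17509}{-42512} = - \frac{2525}{231 \cdot \frac{1}{3}} - \frac{17509}{-42512} = - \frac{2525}{77} - - \frac{17509}{42512} = \left(-2525\right) \frac{1}{77} + \frac{17509}{42512} = - \frac{2525}{77} + \frac{17509}{42512} = - \frac{105994607}{3273424}$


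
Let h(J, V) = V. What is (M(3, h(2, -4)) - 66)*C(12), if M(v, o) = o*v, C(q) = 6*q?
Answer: -5616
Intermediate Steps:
(M(3, h(2, -4)) - 66)*C(12) = (-4*3 - 66)*(6*12) = (-12 - 66)*72 = -78*72 = -5616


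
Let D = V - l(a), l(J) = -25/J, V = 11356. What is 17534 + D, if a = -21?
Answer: 606665/21 ≈ 28889.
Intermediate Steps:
D = 238451/21 (D = 11356 - (-25)/(-21) = 11356 - (-25)*(-1)/21 = 11356 - 1*25/21 = 11356 - 25/21 = 238451/21 ≈ 11355.)
17534 + D = 17534 + 238451/21 = 606665/21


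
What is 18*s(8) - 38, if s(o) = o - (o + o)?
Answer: -182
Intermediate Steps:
s(o) = -o (s(o) = o - 2*o = -o)
18*s(8) - 38 = 18*(-1*8) - 38 = 18*(-8) - 38 = -144 - 38 = -182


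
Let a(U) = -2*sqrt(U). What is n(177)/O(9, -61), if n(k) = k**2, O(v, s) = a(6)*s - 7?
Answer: 219303/89255 + 3822138*sqrt(6)/89255 ≈ 107.35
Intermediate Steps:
O(v, s) = -7 - 2*s*sqrt(6) (O(v, s) = (-2*sqrt(6))*s - 7 = -2*s*sqrt(6) - 7 = -7 - 2*s*sqrt(6))
n(177)/O(9, -61) = 177**2/(-7 - 2*(-61)*sqrt(6)) = 31329/(-7 + 122*sqrt(6))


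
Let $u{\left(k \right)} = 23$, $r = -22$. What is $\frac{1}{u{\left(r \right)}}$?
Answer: $\frac{1}{23} \approx 0.043478$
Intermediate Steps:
$\frac{1}{u{\left(r \right)}} = \frac{1}{23}$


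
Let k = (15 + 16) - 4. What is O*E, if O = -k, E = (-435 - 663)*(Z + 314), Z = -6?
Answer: 9130968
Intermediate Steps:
k = 27 (k = 31 - 4 = 27)
E = -338184 (E = (-435 - 663)*(-6 + 314) = -1098*308 = -338184)
O = -27 (O = -1*27 = -27)
O*E = -27*(-338184) = 9130968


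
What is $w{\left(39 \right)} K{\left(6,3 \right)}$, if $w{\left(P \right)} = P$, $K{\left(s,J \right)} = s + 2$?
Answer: $312$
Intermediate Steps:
$K{\left(s,J \right)} = 2 + s$
$w{\left(39 \right)} K{\left(6,3 \right)} = 39 \left(2 + 6\right) = 39 \cdot 8 = 312$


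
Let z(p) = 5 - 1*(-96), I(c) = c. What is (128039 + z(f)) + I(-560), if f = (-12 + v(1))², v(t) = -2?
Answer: 127580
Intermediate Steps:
f = 196 (f = (-12 - 2)² = (-14)² = 196)
z(p) = 101 (z(p) = 5 + 96 = 101)
(128039 + z(f)) + I(-560) = (128039 + 101) - 560 = 128140 - 560 = 127580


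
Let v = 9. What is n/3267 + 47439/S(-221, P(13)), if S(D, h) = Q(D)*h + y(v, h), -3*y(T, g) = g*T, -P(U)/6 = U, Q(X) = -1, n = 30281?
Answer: 54810295/339768 ≈ 161.32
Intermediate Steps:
P(U) = -6*U
y(T, g) = -T*g/3 (y(T, g) = -g*T/3 = -T*g/3)
S(D, h) = -4*h (S(D, h) = -h - ⅓*9*h = -h - 3*h = -4*h)
n/3267 + 47439/S(-221, P(13)) = 30281/3267 + 47439/((-(-24)*13)) = 30281*(1/3267) + 47439/((-4*(-78))) = 30281/3267 + 47439/312 = 30281/3267 + 47439*(1/312) = 30281/3267 + 15813/104 = 54810295/339768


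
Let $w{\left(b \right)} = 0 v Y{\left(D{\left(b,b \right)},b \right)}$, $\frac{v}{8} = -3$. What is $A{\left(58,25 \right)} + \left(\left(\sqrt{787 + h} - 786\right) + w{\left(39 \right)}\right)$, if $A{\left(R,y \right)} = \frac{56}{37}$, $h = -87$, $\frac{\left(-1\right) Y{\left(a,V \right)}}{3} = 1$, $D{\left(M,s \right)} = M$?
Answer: $- \frac{29026}{37} + 10 \sqrt{7} \approx -758.03$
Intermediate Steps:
$v = -24$ ($v = 8 \left(-3\right) = -24$)
$Y{\left(a,V \right)} = -3$ ($Y{\left(a,V \right)} = \left(-3\right) 1 = -3$)
$w{\left(b \right)} = 0$ ($w{\left(b \right)} = 0 \left(-24\right) \left(-3\right) = 0 \left(-3\right) = 0$)
$A{\left(R,y \right)} = \frac{56}{37}$ ($A{\left(R,y \right)} = 56 \cdot \frac{1}{37} = \frac{56}{37}$)
$A{\left(58,25 \right)} + \left(\left(\sqrt{787 + h} - 786\right) + w{\left(39 \right)}\right) = \frac{56}{37} + \left(\left(\sqrt{787 - 87} - 786\right) + 0\right) = \frac{56}{37} + \left(\left(\sqrt{700} - 786\right) + 0\right) = \frac{56}{37} + \left(\left(10 \sqrt{7} - 786\right) + 0\right) = \frac{56}{37} + \left(\left(-786 + 10 \sqrt{7}\right) + 0\right) = \frac{56}{37} - \left(786 - 10 \sqrt{7}\right) = - \frac{29026}{37} + 10 \sqrt{7}$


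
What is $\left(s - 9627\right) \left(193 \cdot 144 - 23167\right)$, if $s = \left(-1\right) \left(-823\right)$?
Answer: $-40718500$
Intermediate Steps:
$s = 823$
$\left(s - 9627\right) \left(193 \cdot 144 - 23167\right) = \left(823 - 9627\right) \left(193 \cdot 144 - 23167\right) = - 8804 \left(27792 - 23167\right) = \left(-8804\right) 4625 = -40718500$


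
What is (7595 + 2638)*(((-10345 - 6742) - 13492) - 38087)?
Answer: -702659178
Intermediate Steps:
(7595 + 2638)*(((-10345 - 6742) - 13492) - 38087) = 10233*((-17087 - 13492) - 38087) = 10233*(-30579 - 38087) = 10233*(-68666) = -702659178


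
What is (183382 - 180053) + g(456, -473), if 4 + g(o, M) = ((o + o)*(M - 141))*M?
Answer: 264868189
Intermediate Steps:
g(o, M) = -4 + 2*M*o*(-141 + M) (g(o, M) = -4 + ((o + o)*(M - 141))*M = -4 + ((2*o)*(-141 + M))*M = -4 + (2*o*(-141 + M))*M = -4 + 2*M*o*(-141 + M))
(183382 - 180053) + g(456, -473) = (183382 - 180053) + (-4 - 282*(-473)*456 + 2*456*(-473)**2) = 3329 + (-4 + 60824016 + 2*456*223729) = 3329 + (-4 + 60824016 + 204040848) = 3329 + 264864860 = 264868189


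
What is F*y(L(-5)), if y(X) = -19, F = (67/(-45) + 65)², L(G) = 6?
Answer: -155195116/2025 ≈ -76640.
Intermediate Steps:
F = 8168164/2025 (F = (67*(-1/45) + 65)² = (-67/45 + 65)² = (2858/45)² = 8168164/2025 ≈ 4033.7)
F*y(L(-5)) = (8168164/2025)*(-19) = -155195116/2025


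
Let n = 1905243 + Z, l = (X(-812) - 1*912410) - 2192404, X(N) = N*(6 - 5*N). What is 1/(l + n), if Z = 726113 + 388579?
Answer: -1/3386471 ≈ -2.9529e-7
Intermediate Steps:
Z = 1114692
l = -6406406 (l = (-812*(6 - 5*(-812)) - 1*912410) - 2192404 = (-812*(6 + 4060) - 912410) - 2192404 = (-812*4066 - 912410) - 2192404 = (-3301592 - 912410) - 2192404 = -4214002 - 2192404 = -6406406)
n = 3019935 (n = 1905243 + 1114692 = 3019935)
1/(l + n) = 1/(-6406406 + 3019935) = 1/(-3386471) = -1/3386471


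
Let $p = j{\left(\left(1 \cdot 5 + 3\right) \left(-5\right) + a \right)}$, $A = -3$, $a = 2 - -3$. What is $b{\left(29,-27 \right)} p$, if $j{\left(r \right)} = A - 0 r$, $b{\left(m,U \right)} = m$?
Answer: $-87$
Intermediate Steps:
$a = 5$ ($a = 2 + 3 = 5$)
$j{\left(r \right)} = -3$ ($j{\left(r \right)} = -3 - 0 r = -3 - 0 = -3 + 0 = -3$)
$p = -3$
$b{\left(29,-27 \right)} p = 29 \left(-3\right) = -87$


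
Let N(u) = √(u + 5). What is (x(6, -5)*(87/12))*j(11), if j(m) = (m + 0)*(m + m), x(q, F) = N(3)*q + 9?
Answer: 31581/2 + 21054*√2 ≈ 45565.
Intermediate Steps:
N(u) = √(5 + u)
x(q, F) = 9 + 2*q*√2 (x(q, F) = √(5 + 3)*q + 9 = √8*q + 9 = (2*√2)*q + 9 = 2*q*√2 + 9 = 9 + 2*q*√2)
j(m) = 2*m² (j(m) = m*(2*m) = 2*m²)
(x(6, -5)*(87/12))*j(11) = ((9 + 2*6*√2)*(87/12))*(2*11²) = ((9 + 12*√2)*(87*(1/12)))*(2*121) = ((9 + 12*√2)*(29/4))*242 = (261/4 + 87*√2)*242 = 31581/2 + 21054*√2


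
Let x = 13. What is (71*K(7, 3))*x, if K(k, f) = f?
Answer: 2769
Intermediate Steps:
(71*K(7, 3))*x = (71*3)*13 = 213*13 = 2769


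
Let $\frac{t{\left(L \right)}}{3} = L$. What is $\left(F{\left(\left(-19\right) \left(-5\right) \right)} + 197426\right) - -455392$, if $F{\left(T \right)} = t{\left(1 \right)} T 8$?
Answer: $655098$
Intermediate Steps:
$t{\left(L \right)} = 3 L$
$F{\left(T \right)} = 24 T$ ($F{\left(T \right)} = 3 \cdot 1 T 8 = 3 T 8 = 24 T$)
$\left(F{\left(\left(-19\right) \left(-5\right) \right)} + 197426\right) - -455392 = \left(24 \left(\left(-19\right) \left(-5\right)\right) + 197426\right) - -455392 = \left(24 \cdot 95 + 197426\right) + 455392 = \left(2280 + 197426\right) + 455392 = 199706 + 455392 = 655098$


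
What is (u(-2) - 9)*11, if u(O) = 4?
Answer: -55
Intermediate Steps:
(u(-2) - 9)*11 = (4 - 9)*11 = -5*11 = -55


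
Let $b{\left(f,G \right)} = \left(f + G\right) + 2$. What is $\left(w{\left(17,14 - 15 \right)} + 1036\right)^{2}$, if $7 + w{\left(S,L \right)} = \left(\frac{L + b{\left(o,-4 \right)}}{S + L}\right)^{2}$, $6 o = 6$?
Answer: $\frac{4337144449}{4096} \approx 1.0589 \cdot 10^{6}$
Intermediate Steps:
$o = 1$ ($o = \frac{1}{6} \cdot 6 = 1$)
$b{\left(f,G \right)} = 2 + G + f$ ($b{\left(f,G \right)} = \left(G + f\right) + 2 = 2 + G + f$)
$w{\left(S,L \right)} = -7 + \frac{\left(-1 + L\right)^{2}}{\left(L + S\right)^{2}}$ ($w{\left(S,L \right)} = -7 + \left(\frac{L + \left(2 - 4 + 1\right)}{S + L}\right)^{2} = -7 + \left(\frac{L - 1}{L + S}\right)^{2} = -7 + \left(\frac{-1 + L}{L + S}\right)^{2} = -7 + \frac{\left(-1 + L\right)^{2}}{\left(L + S\right)^{2}}$)
$\left(w{\left(17,14 - 15 \right)} + 1036\right)^{2} = \left(\left(-7 + \frac{\left(-1 + \left(14 - 15\right)\right)^{2}}{\left(\left(14 - 15\right) + 17\right)^{2}}\right) + 1036\right)^{2} = \left(\left(-7 + \frac{\left(-1 - 1\right)^{2}}{\left(-1 + 17\right)^{2}}\right) + 1036\right)^{2} = \left(\left(-7 + \frac{\left(-2\right)^{2}}{256}\right) + 1036\right)^{2} = \left(\left(-7 + 4 \cdot \frac{1}{256}\right) + 1036\right)^{2} = \left(\left(-7 + \frac{1}{64}\right) + 1036\right)^{2} = \left(- \frac{447}{64} + 1036\right)^{2} = \left(\frac{65857}{64}\right)^{2} = \frac{4337144449}{4096}$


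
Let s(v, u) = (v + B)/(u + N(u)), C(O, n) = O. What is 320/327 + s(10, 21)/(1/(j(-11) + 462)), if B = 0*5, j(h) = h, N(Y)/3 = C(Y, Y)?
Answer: 83425/1526 ≈ 54.669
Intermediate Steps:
N(Y) = 3*Y
B = 0
s(v, u) = v/(4*u) (s(v, u) = (v + 0)/(u + 3*u) = v/((4*u)) = v*(1/(4*u)) = v/(4*u))
320/327 + s(10, 21)/(1/(j(-11) + 462)) = 320/327 + ((¼)*10/21)/(1/(-11 + 462)) = 320*(1/327) + ((¼)*10*(1/21))/(1/451) = 320/327 + 5/(42*(1/451)) = 320/327 + (5/42)*451 = 320/327 + 2255/42 = 83425/1526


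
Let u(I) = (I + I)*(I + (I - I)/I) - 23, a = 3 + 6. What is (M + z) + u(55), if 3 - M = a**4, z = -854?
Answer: -1385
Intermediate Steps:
a = 9
u(I) = -23 + 2*I**2 (u(I) = (2*I)*(I + 0/I) - 23 = (2*I)*(I + 0) - 23 = (2*I)*I - 23 = 2*I**2 - 23 = -23 + 2*I**2)
M = -6558 (M = 3 - 1*9**4 = 3 - 1*6561 = 3 - 6561 = -6558)
(M + z) + u(55) = (-6558 - 854) + (-23 + 2*55**2) = -7412 + (-23 + 2*3025) = -7412 + (-23 + 6050) = -7412 + 6027 = -1385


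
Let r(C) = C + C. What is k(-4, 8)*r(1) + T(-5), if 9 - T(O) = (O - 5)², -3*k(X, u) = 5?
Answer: -283/3 ≈ -94.333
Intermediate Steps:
k(X, u) = -5/3 (k(X, u) = -⅓*5 = -5/3)
T(O) = 9 - (-5 + O)² (T(O) = 9 - (O - 5)² = 9 - (-5 + O)²)
r(C) = 2*C
k(-4, 8)*r(1) + T(-5) = -10/3 + (9 - (-5 - 5)²) = -5/3*2 + (9 - 1*(-10)²) = -10/3 + (9 - 1*100) = -10/3 + (9 - 100) = -10/3 - 91 = -283/3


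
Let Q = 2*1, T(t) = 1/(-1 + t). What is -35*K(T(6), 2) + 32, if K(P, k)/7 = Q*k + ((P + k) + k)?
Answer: -1977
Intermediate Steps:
Q = 2
K(P, k) = 7*P + 28*k (K(P, k) = 7*(2*k + ((P + k) + k)) = 7*(2*k + (P + 2*k)) = 7*(P + 4*k) = 7*P + 28*k)
-35*K(T(6), 2) + 32 = -35*(7/(-1 + 6) + 28*2) + 32 = -35*(7/5 + 56) + 32 = -35*287/5 + 32 = -2009 + 32 = -1977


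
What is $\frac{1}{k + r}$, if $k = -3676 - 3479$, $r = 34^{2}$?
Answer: $- \frac{1}{5999} \approx -0.00016669$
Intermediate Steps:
$r = 1156$
$k = -7155$
$\frac{1}{k + r} = \frac{1}{-7155 + 1156} = \frac{1}{-5999} = - \frac{1}{5999}$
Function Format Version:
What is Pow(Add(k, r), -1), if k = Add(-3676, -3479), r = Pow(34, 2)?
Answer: Rational(-1, 5999) ≈ -0.00016669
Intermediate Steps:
r = 1156
k = -7155
Pow(Add(k, r), -1) = Pow(Add(-7155, 1156), -1) = Pow(-5999, -1) = Rational(-1, 5999)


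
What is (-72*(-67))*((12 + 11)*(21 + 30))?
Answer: 5658552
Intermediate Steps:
(-72*(-67))*((12 + 11)*(21 + 30)) = 4824*(23*51) = 4824*1173 = 5658552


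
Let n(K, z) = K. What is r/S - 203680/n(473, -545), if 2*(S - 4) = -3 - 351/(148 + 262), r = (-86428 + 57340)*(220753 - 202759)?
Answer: -203009943862240/803627 ≈ -2.5262e+8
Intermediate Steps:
r = -523409472 (r = -29088*17994 = -523409472)
S = 1699/820 (S = 4 + (-3 - 351/(148 + 262))/2 = 4 + (-3 - 351/410)/2 = 4 + (1/2)*(-1581/410) = 4 - 1581/820 = 1699/820 ≈ 2.0720)
r/S - 203680/n(473, -545) = -523409472/1699/820 - 203680/473 = -523409472*820/1699 - 203680*1/473 = -429195767040/1699 - 203680/473 = -203009943862240/803627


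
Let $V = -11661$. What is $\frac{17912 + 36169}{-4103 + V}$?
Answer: $- \frac{54081}{15764} \approx -3.4307$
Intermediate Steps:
$\frac{17912 + 36169}{-4103 + V} = \frac{17912 + 36169}{-4103 - 11661} = \frac{54081}{-15764} = 54081 \left(- \frac{1}{15764}\right) = - \frac{54081}{15764}$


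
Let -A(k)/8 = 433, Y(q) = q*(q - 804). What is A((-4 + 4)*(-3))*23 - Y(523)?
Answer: 67291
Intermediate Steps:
Y(q) = q*(-804 + q)
A(k) = -3464 (A(k) = -8*433 = -3464)
A((-4 + 4)*(-3))*23 - Y(523) = -3464*23 - 523*(-804 + 523) = -79672 - 523*(-281) = -79672 - 1*(-146963) = -79672 + 146963 = 67291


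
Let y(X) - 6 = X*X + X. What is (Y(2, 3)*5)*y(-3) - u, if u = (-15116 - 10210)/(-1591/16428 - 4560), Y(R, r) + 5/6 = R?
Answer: 130483066/2024683 ≈ 64.446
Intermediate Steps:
Y(R, r) = -5/6 + R
u = 11244744/2024683 (u = -25326/(-1591*1/16428 - 4560) = -25326/(-43/444 - 4560) = -25326/(-2024683/444) = -25326*(-444/2024683) = 11244744/2024683 ≈ 5.5538)
y(X) = 6 + X + X**2 (y(X) = 6 + (X*X + X) = 6 + (X**2 + X) = 6 + (X + X**2) = 6 + X + X**2)
(Y(2, 3)*5)*y(-3) - u = ((-5/6 + 2)*5)*(6 - 3 + (-3)**2) - 1*11244744/2024683 = ((7/6)*5)*(6 - 3 + 9) - 11244744/2024683 = (35/6)*12 - 11244744/2024683 = 70 - 11244744/2024683 = 130483066/2024683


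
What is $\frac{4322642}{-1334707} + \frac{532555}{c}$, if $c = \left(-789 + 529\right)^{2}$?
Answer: $\frac{83718857437}{18045238640} \approx 4.6394$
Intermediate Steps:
$c = 67600$ ($c = \left(-260\right)^{2} = 67600$)
$\frac{4322642}{-1334707} + \frac{532555}{c} = \frac{4322642}{-1334707} + \frac{532555}{67600} = 4322642 \left(- \frac{1}{1334707}\right) + 532555 \cdot \frac{1}{67600} = - \frac{4322642}{1334707} + \frac{106511}{13520} = \frac{83718857437}{18045238640}$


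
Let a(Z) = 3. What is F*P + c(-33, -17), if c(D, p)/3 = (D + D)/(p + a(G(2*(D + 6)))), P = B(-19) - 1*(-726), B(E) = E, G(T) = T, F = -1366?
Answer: -6760235/7 ≈ -9.6575e+5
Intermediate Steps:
P = 707 (P = -19 - 1*(-726) = -19 + 726 = 707)
c(D, p) = 6*D/(3 + p) (c(D, p) = 3*((D + D)/(p + 3)) = 3*((2*D)/(3 + p)) = 3*(2*D/(3 + p)) = 6*D/(3 + p))
F*P + c(-33, -17) = -1366*707 + 6*(-33)/(3 - 17) = -965762 + 6*(-33)/(-14) = -965762 + 6*(-33)*(-1/14) = -965762 + 99/7 = -6760235/7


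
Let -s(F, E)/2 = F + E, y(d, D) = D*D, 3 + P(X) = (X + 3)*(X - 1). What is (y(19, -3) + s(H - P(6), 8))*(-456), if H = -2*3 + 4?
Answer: -36936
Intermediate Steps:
H = -2 (H = -6 + 4 = -2)
P(X) = -3 + (-1 + X)*(3 + X) (P(X) = -3 + (X + 3)*(X - 1) = -3 + (3 + X)*(-1 + X) = -3 + (-1 + X)*(3 + X))
y(d, D) = D²
s(F, E) = -2*E - 2*F (s(F, E) = -2*(F + E) = -2*(E + F) = -2*E - 2*F)
(y(19, -3) + s(H - P(6), 8))*(-456) = ((-3)² + (-2*8 - 2*(-2 - (-6 + 6² + 2*6))))*(-456) = (9 + (-16 - 2*(-2 - (-6 + 36 + 12))))*(-456) = (9 + (-16 - 2*(-2 - 1*42)))*(-456) = (9 + (-16 - 2*(-2 - 42)))*(-456) = (9 + (-16 - 2*(-44)))*(-456) = (9 + (-16 + 88))*(-456) = (9 + 72)*(-456) = 81*(-456) = -36936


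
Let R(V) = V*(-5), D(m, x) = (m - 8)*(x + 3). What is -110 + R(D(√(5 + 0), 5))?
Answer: 210 - 40*√5 ≈ 120.56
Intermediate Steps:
D(m, x) = (-8 + m)*(3 + x)
R(V) = -5*V
-110 + R(D(√(5 + 0), 5)) = -110 - 5*(-24 - 8*5 + 3*√(5 + 0) + √(5 + 0)*5) = -110 - 5*(-24 - 40 + 3*√5 + √5*5) = -110 - 5*(-24 - 40 + 3*√5 + 5*√5) = -110 - 5*(-64 + 8*√5) = -110 + (320 - 40*√5) = 210 - 40*√5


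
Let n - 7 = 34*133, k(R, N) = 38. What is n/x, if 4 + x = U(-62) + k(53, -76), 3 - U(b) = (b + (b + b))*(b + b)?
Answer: -4529/23027 ≈ -0.19668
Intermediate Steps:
U(b) = 3 - 6*b² (U(b) = 3 - (b + (b + b))*(b + b) = 3 - (b + 2*b)*2*b = 3 - 3*b*2*b = 3 - 6*b²)
x = -23027 (x = -4 + ((3 - 6*(-62)²) + 38) = -4 + ((3 - 6*3844) + 38) = -4 + ((3 - 23064) + 38) = -4 + (-23061 + 38) = -4 - 23023 = -23027)
n = 4529 (n = 7 + 34*133 = 7 + 4522 = 4529)
n/x = 4529/(-23027) = 4529*(-1/23027) = -4529/23027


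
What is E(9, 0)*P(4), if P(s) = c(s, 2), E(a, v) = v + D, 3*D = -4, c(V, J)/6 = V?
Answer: -32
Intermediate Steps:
c(V, J) = 6*V
D = -4/3 (D = (⅓)*(-4) = -4/3 ≈ -1.3333)
E(a, v) = -4/3 + v (E(a, v) = v - 4/3 = -4/3 + v)
P(s) = 6*s
E(9, 0)*P(4) = (-4/3 + 0)*(6*4) = -4/3*24 = -32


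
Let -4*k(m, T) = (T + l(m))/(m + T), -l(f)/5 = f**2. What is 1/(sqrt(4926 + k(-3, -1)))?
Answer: 2*sqrt(78770)/39385 ≈ 0.014252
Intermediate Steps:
l(f) = -5*f**2
k(m, T) = -(T - 5*m**2)/(4*(T + m)) (k(m, T) = -(T - 5*m**2)/(4*(m + T)) = -(T - 5*m**2)/(4*(T + m)))
1/(sqrt(4926 + k(-3, -1))) = 1/(sqrt(4926 + (-1*(-1) + 5*(-3)**2)/(4*(-1 - 3)))) = 1/(sqrt(4926 + (1/4)*(1 + 5*9)/(-4))) = 1/(sqrt(4926 + (1/4)*(-1/4)*(1 + 45))) = 1/(sqrt(4926 + (1/4)*(-1/4)*46)) = 1/(sqrt(4926 - 23/8)) = 1/(sqrt(39385/8)) = 1/(sqrt(78770)/4) = 2*sqrt(78770)/39385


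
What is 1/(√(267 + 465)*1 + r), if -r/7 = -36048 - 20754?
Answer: 66269/26349482044 - √183/79048446132 ≈ 2.5148e-6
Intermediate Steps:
r = 397614 (r = -7*(-36048 - 20754) = -7*(-56802) = 397614)
1/(√(267 + 465)*1 + r) = 1/(√(267 + 465)*1 + 397614) = 1/(√732*1 + 397614) = 1/((2*√183)*1 + 397614) = 1/(2*√183 + 397614) = 1/(397614 + 2*√183)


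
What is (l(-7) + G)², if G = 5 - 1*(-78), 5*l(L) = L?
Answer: 166464/25 ≈ 6658.6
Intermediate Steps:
l(L) = L/5
G = 83 (G = 5 + 78 = 83)
(l(-7) + G)² = ((⅕)*(-7) + 83)² = (-7/5 + 83)² = (408/5)² = 166464/25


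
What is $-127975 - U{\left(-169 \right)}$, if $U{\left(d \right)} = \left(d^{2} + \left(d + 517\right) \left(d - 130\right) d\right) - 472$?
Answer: $-17740852$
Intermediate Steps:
$U{\left(d \right)} = -472 + d^{2} + d \left(-130 + d\right) \left(517 + d\right)$ ($U{\left(d \right)} = \left(d^{2} + \left(517 + d\right) \left(-130 + d\right) d\right) - 472 = \left(d^{2} + \left(-130 + d\right) \left(517 + d\right) d\right) - 472 = \left(d^{2} + d \left(-130 + d\right) \left(517 + d\right)\right) - 472 = -472 + d^{2} + d \left(-130 + d\right) \left(517 + d\right)$)
$-127975 - U{\left(-169 \right)} = -127975 - \left(-472 + \left(-169\right)^{3} - -11358490 + 388 \left(-169\right)^{2}\right) = -127975 - \left(-472 - 4826809 + 11358490 + 388 \cdot 28561\right) = -127975 - \left(-472 - 4826809 + 11358490 + 11081668\right) = -127975 - 17612877 = -17740852$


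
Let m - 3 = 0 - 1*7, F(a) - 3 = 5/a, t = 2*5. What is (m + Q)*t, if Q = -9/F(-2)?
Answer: -220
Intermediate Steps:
t = 10
F(a) = 3 + 5/a
m = -4 (m = 3 + (0 - 1*7) = 3 + (0 - 7) = 3 - 7 = -4)
Q = -18 (Q = -9/(3 + 5/(-2)) = -9/(3 + 5*(-1/2)) = -9/(3 - 5/2) = -9/1/2 = -9*2 = -18)
(m + Q)*t = (-4 - 18)*10 = -22*10 = -220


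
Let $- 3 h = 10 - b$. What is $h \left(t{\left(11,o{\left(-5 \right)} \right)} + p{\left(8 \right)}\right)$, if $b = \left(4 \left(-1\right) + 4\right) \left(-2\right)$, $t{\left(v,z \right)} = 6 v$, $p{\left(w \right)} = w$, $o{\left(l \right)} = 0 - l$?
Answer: $- \frac{740}{3} \approx -246.67$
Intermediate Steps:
$o{\left(l \right)} = - l$
$b = 0$ ($b = \left(-4 + 4\right) \left(-2\right) = 0 \left(-2\right) = 0$)
$h = - \frac{10}{3}$ ($h = - \frac{10 - 0}{3} = - \frac{10 + 0}{3} = \left(- \frac{1}{3}\right) 10 = - \frac{10}{3} \approx -3.3333$)
$h \left(t{\left(11,o{\left(-5 \right)} \right)} + p{\left(8 \right)}\right) = - \frac{10 \left(6 \cdot 11 + 8\right)}{3} = - \frac{10 \left(66 + 8\right)}{3} = \left(- \frac{10}{3}\right) 74 = - \frac{740}{3}$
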